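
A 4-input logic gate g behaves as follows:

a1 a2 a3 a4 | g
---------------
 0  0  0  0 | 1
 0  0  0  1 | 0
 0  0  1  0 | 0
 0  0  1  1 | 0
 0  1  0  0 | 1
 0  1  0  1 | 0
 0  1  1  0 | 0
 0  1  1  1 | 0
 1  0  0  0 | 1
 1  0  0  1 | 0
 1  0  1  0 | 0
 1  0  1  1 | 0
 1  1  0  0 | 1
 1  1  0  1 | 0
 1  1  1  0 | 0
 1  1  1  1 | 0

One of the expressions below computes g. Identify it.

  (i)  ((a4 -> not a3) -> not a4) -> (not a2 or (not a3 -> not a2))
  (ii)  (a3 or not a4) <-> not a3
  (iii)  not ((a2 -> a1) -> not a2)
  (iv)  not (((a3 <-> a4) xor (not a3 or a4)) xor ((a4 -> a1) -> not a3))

ii

(i) fails at (0,0,0,1): the formula yields 1, g is 0.
(iii) fails at (0,0,0,0): the formula yields 0, g is 1.
(iv) fails at (0,0,0,0): the formula yields 0, g is 1.
Only (ii) survives; checking it on all 16 rows confirms it matches g.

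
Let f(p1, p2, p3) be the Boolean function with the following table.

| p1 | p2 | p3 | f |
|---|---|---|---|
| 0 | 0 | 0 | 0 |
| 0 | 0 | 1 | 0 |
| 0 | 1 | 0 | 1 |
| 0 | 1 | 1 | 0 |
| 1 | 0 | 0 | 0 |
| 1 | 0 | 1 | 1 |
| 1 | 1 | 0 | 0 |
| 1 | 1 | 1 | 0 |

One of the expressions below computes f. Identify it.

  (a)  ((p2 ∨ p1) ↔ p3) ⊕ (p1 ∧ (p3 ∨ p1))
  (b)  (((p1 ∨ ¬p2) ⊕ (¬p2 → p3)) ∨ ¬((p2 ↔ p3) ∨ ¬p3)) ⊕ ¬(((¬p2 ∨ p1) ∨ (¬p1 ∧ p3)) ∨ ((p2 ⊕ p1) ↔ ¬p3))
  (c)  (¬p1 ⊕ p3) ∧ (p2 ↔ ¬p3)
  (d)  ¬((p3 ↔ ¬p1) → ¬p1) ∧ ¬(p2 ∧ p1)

c

(a) disagrees with f on (0,0,0) (formula → 1, table → 0); rule it out.
(b) disagrees with f on (0,0,0) (formula → 1, table → 0); rule it out.
(d) disagrees with f on (0,1,0) (formula → 0, table → 1); rule it out.
Only (c) survives; checking it on all 8 rows confirms it matches f.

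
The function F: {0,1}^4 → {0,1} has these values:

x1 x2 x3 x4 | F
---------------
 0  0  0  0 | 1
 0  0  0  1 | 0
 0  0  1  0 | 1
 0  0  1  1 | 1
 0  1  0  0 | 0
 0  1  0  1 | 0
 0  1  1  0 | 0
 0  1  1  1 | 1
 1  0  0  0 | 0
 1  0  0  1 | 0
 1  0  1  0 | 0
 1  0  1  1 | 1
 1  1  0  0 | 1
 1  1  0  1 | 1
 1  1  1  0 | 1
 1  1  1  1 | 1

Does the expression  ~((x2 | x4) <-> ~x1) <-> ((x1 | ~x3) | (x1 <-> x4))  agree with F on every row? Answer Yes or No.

Evaluate ~((x2 | x4) <-> ~x1) <-> ((x1 | ~x3) | (x1 <-> x4)) on each row and compare to F:
  x1=0, x2=0, x3=0, x4=0: formula gives 1, F = 1 ✓
  x1=0, x2=0, x3=0, x4=1: formula gives 0, F = 0 ✓
  x1=0, x2=0, x3=1, x4=0: formula gives 1, F = 1 ✓
  x1=0, x2=0, x3=1, x4=1: formula gives 1, F = 1 ✓
  …
  x1=1, x2=0, x3=0, x4=1: formula gives 1, but F = 0 ✗
A single disagreement suffices: at (1,0,0,1) they differ, so the formula does not compute F.

No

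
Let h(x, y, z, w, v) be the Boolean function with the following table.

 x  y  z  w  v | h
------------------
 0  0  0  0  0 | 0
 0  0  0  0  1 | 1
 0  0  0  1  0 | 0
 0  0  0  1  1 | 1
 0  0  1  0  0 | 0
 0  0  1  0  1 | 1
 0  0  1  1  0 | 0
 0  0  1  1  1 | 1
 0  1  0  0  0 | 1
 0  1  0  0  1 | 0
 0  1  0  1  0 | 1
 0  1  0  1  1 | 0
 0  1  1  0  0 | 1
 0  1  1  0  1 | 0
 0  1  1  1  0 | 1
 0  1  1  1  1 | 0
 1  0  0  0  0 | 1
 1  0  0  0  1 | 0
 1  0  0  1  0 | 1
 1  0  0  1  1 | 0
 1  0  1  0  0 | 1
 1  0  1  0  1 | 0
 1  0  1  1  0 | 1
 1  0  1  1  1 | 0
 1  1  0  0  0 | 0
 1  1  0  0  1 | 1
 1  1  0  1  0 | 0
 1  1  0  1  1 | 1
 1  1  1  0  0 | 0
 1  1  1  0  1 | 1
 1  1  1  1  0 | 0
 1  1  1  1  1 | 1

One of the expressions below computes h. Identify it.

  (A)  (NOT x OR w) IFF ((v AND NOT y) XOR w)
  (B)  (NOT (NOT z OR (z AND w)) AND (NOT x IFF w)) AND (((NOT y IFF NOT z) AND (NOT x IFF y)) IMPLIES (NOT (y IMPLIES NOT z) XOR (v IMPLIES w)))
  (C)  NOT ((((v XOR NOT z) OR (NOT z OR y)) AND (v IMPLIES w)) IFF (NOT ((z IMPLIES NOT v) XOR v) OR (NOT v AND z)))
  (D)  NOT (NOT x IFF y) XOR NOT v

D

(A) fails at (0,0,0,1,0): the formula yields 1, h is 0.
(B) fails at (0,0,0,0,1): the formula yields 0, h is 1.
(C) fails at (0,0,0,0,0): the formula yields 1, h is 0.
(D) is the remaining candidate, and it agrees with h on all 32 inputs.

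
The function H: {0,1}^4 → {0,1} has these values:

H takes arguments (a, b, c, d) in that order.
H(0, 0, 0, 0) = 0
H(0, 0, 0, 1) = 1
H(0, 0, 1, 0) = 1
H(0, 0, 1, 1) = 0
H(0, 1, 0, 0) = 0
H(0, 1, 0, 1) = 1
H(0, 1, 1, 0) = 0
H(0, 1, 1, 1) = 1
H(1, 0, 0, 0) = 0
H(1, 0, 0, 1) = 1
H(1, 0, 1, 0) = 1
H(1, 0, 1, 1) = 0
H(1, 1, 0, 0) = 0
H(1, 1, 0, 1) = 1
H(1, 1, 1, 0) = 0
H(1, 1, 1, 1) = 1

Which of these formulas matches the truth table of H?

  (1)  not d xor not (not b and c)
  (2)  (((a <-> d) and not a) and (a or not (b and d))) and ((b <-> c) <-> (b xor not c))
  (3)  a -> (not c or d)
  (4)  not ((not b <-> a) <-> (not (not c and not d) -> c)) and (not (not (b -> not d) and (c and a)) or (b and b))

1

(2): at (0,0,0,0) it gives 1, but H = 0 — eliminated.
(3): at (0,0,0,0) it gives 1, but H = 0 — eliminated.
(4): at (0,0,0,0) it gives 1, but H = 0 — eliminated.
Only (1) survives; checking it on all 16 rows confirms it matches H.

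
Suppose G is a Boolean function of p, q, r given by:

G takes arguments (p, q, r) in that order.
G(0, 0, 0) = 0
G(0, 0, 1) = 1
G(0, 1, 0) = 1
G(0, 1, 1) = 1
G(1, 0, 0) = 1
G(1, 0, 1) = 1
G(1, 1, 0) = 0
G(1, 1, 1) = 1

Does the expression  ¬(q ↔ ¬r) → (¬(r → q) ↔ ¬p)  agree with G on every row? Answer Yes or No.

Test each input against both G and the formula:
  p=0, q=0, r=0: formula gives 0, G = 0 ✓
  p=0, q=0, r=1: formula gives 1, G = 1 ✓
  p=0, q=1, r=0: formula gives 1, G = 1 ✓
  p=0, q=1, r=1: formula gives 0, but G = 1 ✗
A single disagreement suffices: at (0,1,1) they differ, so the formula does not compute G.

No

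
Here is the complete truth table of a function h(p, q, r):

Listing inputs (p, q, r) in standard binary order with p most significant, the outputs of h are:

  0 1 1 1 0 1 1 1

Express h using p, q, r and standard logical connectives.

h(p, q, r) = not (((not p and not q) and not r) or ((p and not q) and not r))

There are just 2 zero rows: (0,0,0), (1,0,0). Their minterms are ¬p·¬q·¬r, p·¬q·¬r; the OR of those covers precisely the 0-outputs, and negating it yields h.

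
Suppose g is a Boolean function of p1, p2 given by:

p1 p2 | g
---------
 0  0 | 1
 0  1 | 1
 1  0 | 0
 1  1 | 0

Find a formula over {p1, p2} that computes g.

g=1 on 2 inputs: (0,0), (0,1). Reading each as a conjunction of literals (¬p1·¬p2, ¬p1·p2) and taking the OR gives the canonical DNF.

g(p1, p2) = (¬p1 ∧ ¬p2) ∨ (¬p1 ∧ p2)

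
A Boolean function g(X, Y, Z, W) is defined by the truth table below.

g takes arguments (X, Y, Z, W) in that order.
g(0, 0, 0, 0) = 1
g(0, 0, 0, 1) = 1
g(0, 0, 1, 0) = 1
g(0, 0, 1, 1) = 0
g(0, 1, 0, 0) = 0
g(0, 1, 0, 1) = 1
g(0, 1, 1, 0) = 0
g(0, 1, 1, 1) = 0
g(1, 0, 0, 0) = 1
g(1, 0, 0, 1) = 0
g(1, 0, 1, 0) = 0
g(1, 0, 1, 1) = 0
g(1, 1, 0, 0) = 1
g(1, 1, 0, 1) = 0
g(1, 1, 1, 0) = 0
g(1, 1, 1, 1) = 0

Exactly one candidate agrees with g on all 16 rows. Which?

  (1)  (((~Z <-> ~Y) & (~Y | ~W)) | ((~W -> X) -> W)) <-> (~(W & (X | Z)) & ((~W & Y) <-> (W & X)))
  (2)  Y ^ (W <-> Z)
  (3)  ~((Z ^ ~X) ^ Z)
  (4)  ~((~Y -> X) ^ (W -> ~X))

1

(2): at (0,0,0,1) it gives 0, but g = 1 — eliminated.
(3): at (0,0,0,0) it gives 0, but g = 1 — eliminated.
(4): at (0,0,0,0) it gives 0, but g = 1 — eliminated.
Only (1) survives; checking it on all 16 rows confirms it matches g.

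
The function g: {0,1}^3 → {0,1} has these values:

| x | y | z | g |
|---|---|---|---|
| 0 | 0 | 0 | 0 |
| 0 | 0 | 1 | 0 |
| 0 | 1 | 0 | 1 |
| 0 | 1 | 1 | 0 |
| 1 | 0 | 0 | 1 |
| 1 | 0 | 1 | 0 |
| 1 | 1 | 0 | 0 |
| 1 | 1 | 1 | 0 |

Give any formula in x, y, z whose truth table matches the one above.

g(x, y, z) = ((NOT x AND y) AND NOT z) OR ((x AND NOT y) AND NOT z)

The 1-rows are (0,1,0), (1,0,0). Each contributes one minterm — ¬x·y·¬z; x·¬y·¬z — and their disjunction is a sum-of-products form of g.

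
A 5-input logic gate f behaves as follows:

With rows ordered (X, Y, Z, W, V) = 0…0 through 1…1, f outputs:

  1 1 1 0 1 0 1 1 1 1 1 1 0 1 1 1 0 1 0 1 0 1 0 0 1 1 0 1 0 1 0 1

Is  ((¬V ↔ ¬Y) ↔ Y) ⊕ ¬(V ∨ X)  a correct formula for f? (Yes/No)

No

Test each input against both f and the formula:
  X=0, Y=0, Z=0, W=0, V=0: formula gives 1, f = 1 ✓
  X=0, Y=0, Z=0, W=0, V=1: formula gives 1, f = 1 ✓
  X=0, Y=0, Z=0, W=1, V=0: formula gives 1, f = 1 ✓
  X=0, Y=0, Z=0, W=1, V=1: formula gives 1, but f = 0 ✗
A single disagreement suffices: at (0,0,0,1,1) they differ, so the formula does not compute f.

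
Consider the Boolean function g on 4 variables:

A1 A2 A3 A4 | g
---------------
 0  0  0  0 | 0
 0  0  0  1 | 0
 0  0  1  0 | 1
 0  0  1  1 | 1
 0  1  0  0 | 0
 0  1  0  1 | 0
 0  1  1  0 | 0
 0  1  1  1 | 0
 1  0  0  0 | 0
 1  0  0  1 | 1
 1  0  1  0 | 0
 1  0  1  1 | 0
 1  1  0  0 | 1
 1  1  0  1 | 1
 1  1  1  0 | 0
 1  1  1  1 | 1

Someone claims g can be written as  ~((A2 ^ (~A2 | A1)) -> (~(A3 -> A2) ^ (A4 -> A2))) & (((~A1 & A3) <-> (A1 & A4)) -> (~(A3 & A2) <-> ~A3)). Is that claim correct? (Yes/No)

Evaluate ~((A2 ^ (~A2 | A1)) -> (~(A3 -> A2) ^ (A4 -> A2))) & (((~A1 & A3) <-> (A1 & A4)) -> (~(A3 & A2) <-> ~A3)) on each row and compare to g:
  A1=0, A2=0, A3=0, A4=0: formula gives 0, g = 0 ✓
  A1=0, A2=0, A3=0, A4=1: formula gives 1, but g = 0 ✗
A single disagreement suffices: at (0,0,0,1) they differ, so the formula does not compute g.

No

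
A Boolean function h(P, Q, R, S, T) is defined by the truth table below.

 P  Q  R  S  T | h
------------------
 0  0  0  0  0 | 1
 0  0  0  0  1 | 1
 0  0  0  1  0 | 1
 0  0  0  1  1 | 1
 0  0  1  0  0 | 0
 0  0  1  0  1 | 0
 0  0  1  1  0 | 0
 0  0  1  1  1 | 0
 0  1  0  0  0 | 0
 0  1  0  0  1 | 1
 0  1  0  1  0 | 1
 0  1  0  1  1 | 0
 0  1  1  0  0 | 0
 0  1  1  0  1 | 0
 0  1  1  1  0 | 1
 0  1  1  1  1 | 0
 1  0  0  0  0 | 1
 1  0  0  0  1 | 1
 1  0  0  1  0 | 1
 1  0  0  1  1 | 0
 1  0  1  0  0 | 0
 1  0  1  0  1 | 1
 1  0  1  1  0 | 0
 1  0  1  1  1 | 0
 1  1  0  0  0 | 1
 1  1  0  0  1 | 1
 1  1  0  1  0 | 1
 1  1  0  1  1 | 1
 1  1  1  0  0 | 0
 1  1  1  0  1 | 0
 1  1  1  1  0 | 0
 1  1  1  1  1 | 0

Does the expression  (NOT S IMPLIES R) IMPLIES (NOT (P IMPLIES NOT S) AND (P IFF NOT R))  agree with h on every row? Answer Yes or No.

No

Evaluate (NOT S IMPLIES R) IMPLIES (NOT (P IMPLIES NOT S) AND (P IFF NOT R)) on each row and compare to h:
  P=0, Q=0, R=0, S=0, T=0: formula gives 1, h = 1 ✓
  P=0, Q=0, R=0, S=0, T=1: formula gives 1, h = 1 ✓
  P=0, Q=0, R=0, S=1, T=0: formula gives 0, but h = 1 ✗
Row (0,0,0,1,0) is a counterexample, so the formula is not equivalent to h.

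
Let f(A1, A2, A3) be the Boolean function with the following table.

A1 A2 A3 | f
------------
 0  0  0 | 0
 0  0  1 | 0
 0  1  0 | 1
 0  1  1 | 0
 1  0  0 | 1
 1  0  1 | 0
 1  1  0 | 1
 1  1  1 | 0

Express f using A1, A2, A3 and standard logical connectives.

Collect the rows where f=1 — (0,1,0), (1,0,0), (1,1,0) — and write one minterm per row: ¬A1·A2·¬A3, A1·¬A2·¬A3, A1·A2·¬A3. Their union (logical OR) reproduces the table exactly.

f(A1, A2, A3) = (((not A1 and A2) and not A3) or ((A1 and not A2) and not A3)) or ((A1 and A2) and not A3)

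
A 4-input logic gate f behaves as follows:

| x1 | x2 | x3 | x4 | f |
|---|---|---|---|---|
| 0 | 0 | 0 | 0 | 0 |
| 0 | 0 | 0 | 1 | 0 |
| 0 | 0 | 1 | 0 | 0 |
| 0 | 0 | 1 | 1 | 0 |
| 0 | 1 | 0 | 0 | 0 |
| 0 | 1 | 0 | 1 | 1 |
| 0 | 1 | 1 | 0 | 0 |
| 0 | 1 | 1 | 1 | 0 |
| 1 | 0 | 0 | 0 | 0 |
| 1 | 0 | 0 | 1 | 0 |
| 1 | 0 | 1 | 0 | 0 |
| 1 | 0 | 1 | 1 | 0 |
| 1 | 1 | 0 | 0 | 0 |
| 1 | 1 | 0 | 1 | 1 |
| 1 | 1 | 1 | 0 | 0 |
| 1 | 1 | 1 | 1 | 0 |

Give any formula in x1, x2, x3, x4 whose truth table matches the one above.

The 1-rows are (0,1,0,1), (1,1,0,1). Each contributes one minterm — ¬x1·x2·¬x3·x4; x1·x2·¬x3·x4 — and their disjunction is a sum-of-products form of f.

f(x1, x2, x3, x4) = (((not x1 and x2) and not x3) and x4) or (((x1 and x2) and not x3) and x4)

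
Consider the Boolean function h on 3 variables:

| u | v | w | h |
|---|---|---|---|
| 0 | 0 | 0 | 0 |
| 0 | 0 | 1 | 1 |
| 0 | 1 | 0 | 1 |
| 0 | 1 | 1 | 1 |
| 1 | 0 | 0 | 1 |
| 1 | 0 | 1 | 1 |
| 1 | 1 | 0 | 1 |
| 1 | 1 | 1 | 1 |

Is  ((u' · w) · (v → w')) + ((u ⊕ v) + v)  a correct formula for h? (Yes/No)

Evaluate ((u' · w) · (v → w')) + ((u ⊕ v) + v) on each row and compare to h:
  u=0, v=0, w=0: formula gives 0, h = 0 ✓
  u=0, v=0, w=1: formula gives 1, h = 1 ✓
  u=0, v=1, w=0: formula gives 1, h = 1 ✓
  u=0, v=1, w=1: formula gives 1, h = 1 ✓
  u=1, v=0, w=0: formula gives 1, h = 1 ✓
  … (the remaining 3 rows also agree.)
No disagreement on any input; they are logically equivalent.

Yes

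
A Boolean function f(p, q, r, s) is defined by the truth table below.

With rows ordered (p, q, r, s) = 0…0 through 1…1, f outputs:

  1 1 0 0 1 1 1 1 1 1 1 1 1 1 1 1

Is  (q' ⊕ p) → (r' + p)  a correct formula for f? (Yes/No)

Yes

Check the formula against f row by row:
  p=0, q=0, r=0, s=0: formula gives 1, f = 1 ✓
  p=0, q=0, r=0, s=1: formula gives 1, f = 1 ✓
  p=0, q=0, r=1, s=0: formula gives 0, f = 0 ✓
  p=0, q=0, r=1, s=1: formula gives 0, f = 0 ✓
  …and likewise for the remaining 12 rows.
No disagreement on any input; they are logically equivalent.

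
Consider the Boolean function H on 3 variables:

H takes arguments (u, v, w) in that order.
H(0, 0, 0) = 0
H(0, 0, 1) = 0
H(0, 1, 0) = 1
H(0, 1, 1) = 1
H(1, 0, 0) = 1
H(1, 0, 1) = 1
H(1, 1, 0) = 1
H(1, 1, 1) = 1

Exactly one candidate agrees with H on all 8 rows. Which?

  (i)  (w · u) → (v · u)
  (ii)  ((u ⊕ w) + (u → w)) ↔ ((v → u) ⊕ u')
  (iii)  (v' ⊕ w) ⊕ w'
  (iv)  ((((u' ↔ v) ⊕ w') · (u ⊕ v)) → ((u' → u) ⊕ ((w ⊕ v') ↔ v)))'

ii

(i) fails at (0,0,0): the formula yields 1, H is 0.
(iii) fails at (1,0,0): the formula yields 0, H is 1.
(iv) fails at (0,1,0): the formula yields 0, H is 1.
Only (ii) survives; checking it on all 8 rows confirms it matches H.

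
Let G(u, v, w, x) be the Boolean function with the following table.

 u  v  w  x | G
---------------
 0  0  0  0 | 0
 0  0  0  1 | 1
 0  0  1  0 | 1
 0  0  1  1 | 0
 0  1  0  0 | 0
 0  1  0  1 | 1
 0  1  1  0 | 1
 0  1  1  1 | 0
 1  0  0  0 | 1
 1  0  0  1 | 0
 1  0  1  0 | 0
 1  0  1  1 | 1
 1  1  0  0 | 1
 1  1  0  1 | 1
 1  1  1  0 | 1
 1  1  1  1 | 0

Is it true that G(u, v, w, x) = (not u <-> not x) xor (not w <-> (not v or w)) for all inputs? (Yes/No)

No

Check the formula against G row by row:
  u=0, v=0, w=0, x=0: formula gives 0, G = 0 ✓
  u=0, v=0, w=0, x=1: formula gives 1, G = 1 ✓
  u=0, v=0, w=1, x=0: formula gives 1, G = 1 ✓
  u=0, v=0, w=1, x=1: formula gives 0, G = 0 ✓
  u=0, v=1, w=0, x=0: formula gives 1, but G = 0 ✗
Row (0,1,0,0) is a counterexample, so the formula is not equivalent to G.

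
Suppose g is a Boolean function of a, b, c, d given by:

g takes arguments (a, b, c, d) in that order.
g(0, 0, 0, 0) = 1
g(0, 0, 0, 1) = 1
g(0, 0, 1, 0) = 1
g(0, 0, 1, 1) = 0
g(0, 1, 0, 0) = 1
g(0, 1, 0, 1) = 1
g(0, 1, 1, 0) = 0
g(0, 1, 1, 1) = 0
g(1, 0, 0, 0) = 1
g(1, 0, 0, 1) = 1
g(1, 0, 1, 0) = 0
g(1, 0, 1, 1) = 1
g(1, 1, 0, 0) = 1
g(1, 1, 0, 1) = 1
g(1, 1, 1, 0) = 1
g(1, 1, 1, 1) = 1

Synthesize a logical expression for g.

There are just 4 zero rows: (0,0,1,1), (0,1,1,0), (0,1,1,1), (1,0,1,0). Their minterms are ¬a·¬b·c·d, ¬a·b·c·¬d, ¬a·b·c·d, a·¬b·c·¬d; the OR of those covers precisely the 0-outputs, and negating it yields g.

g(a, b, c, d) = NOT ((((((NOT a AND NOT b) AND c) AND d) OR (((NOT a AND b) AND c) AND NOT d)) OR (((NOT a AND b) AND c) AND d)) OR (((a AND NOT b) AND c) AND NOT d))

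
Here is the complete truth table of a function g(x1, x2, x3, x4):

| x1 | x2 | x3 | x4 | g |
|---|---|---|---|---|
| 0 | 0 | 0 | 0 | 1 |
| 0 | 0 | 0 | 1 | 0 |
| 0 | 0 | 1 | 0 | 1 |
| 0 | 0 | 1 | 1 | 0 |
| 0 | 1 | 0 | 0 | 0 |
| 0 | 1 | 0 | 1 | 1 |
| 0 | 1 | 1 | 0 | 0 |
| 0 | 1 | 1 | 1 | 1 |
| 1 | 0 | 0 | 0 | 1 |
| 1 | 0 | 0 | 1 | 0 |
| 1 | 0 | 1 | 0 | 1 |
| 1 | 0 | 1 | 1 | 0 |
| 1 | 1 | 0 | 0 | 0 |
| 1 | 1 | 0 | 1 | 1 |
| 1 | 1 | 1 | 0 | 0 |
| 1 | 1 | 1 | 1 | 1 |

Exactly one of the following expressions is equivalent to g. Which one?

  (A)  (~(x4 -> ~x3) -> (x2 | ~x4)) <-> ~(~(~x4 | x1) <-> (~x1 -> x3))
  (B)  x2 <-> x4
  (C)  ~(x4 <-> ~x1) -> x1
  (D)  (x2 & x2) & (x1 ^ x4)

(A): at (0,0,0,0) it gives 0, but g = 1 — eliminated.
(C): at (0,0,0,0) it gives 0, but g = 1 — eliminated.
(D): at (0,0,0,0) it gives 0, but g = 1 — eliminated.
(B) is the remaining candidate, and it agrees with g on all 16 inputs.

B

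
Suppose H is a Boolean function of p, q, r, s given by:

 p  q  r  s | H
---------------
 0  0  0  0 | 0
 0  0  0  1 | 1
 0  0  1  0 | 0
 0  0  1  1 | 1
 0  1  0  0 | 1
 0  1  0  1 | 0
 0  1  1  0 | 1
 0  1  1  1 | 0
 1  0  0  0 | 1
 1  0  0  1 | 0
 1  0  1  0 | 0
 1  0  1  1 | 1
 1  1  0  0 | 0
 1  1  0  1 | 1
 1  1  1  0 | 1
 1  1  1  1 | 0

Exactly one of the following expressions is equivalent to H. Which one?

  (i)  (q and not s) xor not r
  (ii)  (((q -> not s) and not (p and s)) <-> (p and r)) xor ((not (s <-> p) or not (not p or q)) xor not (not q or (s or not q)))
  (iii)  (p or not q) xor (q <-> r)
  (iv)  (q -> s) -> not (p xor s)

ii

(i) fails at (0,0,0,0): the formula yields 1, H is 0.
(iii) fails at (0,0,0,1): the formula yields 0, H is 1.
(iv) fails at (0,0,0,0): the formula yields 1, H is 0.
Only (ii) survives; checking it on all 16 rows confirms it matches H.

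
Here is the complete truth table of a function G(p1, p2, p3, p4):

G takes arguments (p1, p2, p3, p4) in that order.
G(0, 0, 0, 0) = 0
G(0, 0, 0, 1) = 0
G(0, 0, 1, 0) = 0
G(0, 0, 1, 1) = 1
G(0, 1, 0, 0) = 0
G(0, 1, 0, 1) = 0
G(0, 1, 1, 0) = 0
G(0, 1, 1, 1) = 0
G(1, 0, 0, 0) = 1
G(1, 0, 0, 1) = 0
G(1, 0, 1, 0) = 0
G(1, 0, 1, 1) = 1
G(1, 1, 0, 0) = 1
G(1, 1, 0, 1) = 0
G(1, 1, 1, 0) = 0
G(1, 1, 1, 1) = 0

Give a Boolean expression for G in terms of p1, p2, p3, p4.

G(p1, p2, p3, p4) = (((((NOT p1 AND NOT p2) AND p3) AND p4) OR (((p1 AND NOT p2) AND NOT p3) AND NOT p4)) OR (((p1 AND NOT p2) AND p3) AND p4)) OR (((p1 AND p2) AND NOT p3) AND NOT p4)

The 1-rows are (0,0,1,1), (1,0,0,0), (1,0,1,1), (1,1,0,0). Each contributes one minterm — ¬p1·¬p2·p3·p4; p1·¬p2·¬p3·¬p4; p1·¬p2·p3·p4; p1·p2·¬p3·¬p4 — and their disjunction is a sum-of-products form of G.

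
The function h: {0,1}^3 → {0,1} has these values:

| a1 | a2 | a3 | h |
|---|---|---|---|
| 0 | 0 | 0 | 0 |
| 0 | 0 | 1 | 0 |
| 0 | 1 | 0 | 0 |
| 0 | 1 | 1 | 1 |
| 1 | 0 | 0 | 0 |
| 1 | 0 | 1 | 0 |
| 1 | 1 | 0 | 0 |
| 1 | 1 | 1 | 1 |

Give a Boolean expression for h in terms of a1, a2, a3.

Collect the rows where h=1 — (0,1,1), (1,1,1) — and write one minterm per row: ¬a1·a2·a3, a1·a2·a3. Their union (logical OR) reproduces the table exactly.

h(a1, a2, a3) = ((~a1 & a2) & a3) | ((a1 & a2) & a3)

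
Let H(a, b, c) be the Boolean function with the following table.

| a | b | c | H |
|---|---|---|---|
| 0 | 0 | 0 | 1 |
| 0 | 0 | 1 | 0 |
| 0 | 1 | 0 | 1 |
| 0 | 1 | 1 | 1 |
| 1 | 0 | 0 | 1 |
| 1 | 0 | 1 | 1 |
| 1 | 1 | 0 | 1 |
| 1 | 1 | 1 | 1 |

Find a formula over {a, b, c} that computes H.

Only row (0,0,1) gives 0. So H is 1 everywhere except there — the complement of the minterm ¬a·¬b·c.

H(a, b, c) = ((a' · b') · c)'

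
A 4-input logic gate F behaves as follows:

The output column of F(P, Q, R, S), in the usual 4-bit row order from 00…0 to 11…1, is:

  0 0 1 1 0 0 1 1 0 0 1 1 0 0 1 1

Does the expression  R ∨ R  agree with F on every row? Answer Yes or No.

Evaluate R ∨ R on each row and compare to F:
  P=0, Q=0, R=0, S=0: formula gives 0, F = 0 ✓
  P=0, Q=0, R=0, S=1: formula gives 0, F = 0 ✓
  P=0, Q=0, R=1, S=0: formula gives 1, F = 1 ✓
  P=0, Q=0, R=1, S=1: formula gives 1, F = 1 ✓
  … (the remaining 12 rows also agree.)
Every row agrees, so the formula is equivalent.

Yes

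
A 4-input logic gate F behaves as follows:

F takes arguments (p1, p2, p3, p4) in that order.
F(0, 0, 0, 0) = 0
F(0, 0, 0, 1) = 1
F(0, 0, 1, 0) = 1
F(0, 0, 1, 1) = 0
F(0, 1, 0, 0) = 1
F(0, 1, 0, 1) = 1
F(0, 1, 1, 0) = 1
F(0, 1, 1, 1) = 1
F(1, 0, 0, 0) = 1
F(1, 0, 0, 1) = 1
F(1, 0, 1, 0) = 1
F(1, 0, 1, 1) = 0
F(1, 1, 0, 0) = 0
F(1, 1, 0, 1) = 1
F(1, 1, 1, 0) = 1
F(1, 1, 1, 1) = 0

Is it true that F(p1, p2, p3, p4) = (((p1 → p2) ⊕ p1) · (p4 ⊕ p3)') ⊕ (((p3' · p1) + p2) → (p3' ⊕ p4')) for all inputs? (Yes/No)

Yes

Test each input against both F and the formula:
  p1=0, p2=0, p3=0, p4=0: formula gives 0, F = 0 ✓
  p1=0, p2=0, p3=0, p4=1: formula gives 1, F = 1 ✓
  p1=0, p2=0, p3=1, p4=0: formula gives 1, F = 1 ✓
  p1=0, p2=0, p3=1, p4=1: formula gives 0, F = 0 ✓
  …and likewise for the remaining 12 rows.
Every row agrees, so the formula is equivalent.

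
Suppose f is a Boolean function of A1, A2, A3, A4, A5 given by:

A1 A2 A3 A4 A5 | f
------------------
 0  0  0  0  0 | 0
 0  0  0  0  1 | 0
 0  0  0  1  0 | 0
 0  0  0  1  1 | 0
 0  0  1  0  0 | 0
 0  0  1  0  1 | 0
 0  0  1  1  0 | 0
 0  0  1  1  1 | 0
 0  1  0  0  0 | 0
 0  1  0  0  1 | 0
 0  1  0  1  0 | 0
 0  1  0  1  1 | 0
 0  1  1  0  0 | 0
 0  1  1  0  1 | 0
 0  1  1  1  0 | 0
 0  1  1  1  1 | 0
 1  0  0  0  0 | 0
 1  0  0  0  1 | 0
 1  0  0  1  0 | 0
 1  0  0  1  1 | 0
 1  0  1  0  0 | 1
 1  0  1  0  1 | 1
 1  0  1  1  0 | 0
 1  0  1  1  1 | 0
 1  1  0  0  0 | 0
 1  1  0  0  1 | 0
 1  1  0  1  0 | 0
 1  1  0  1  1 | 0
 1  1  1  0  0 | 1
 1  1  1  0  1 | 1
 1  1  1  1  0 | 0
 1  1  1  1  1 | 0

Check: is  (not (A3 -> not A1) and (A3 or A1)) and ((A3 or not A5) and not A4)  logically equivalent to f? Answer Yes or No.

Yes

Test each input against both f and the formula:
  A1=0, A2=0, A3=0, A4=0, A5=0: formula gives 0, f = 0 ✓
  A1=0, A2=0, A3=0, A4=0, A5=1: formula gives 0, f = 0 ✓
  A1=0, A2=0, A3=0, A4=1, A5=0: formula gives 0, f = 0 ✓
  A1=0, A2=0, A3=0, A4=1, A5=1: formula gives 0, f = 0 ✓
  …and likewise for the remaining 28 rows.
All 32 rows match — the expression computes f exactly.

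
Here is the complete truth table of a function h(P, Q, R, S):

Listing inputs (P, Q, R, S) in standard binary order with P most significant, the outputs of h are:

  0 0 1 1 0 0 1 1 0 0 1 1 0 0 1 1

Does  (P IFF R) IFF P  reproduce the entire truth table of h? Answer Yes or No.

Yes

Test each input against both h and the formula:
  P=0, Q=0, R=0, S=0: formula gives 0, h = 0 ✓
  P=0, Q=0, R=0, S=1: formula gives 0, h = 0 ✓
  P=0, Q=0, R=1, S=0: formula gives 1, h = 1 ✓
  P=0, Q=0, R=1, S=1: formula gives 1, h = 1 ✓
  …and likewise for the remaining 12 rows.
All 16 rows match — the expression computes h exactly.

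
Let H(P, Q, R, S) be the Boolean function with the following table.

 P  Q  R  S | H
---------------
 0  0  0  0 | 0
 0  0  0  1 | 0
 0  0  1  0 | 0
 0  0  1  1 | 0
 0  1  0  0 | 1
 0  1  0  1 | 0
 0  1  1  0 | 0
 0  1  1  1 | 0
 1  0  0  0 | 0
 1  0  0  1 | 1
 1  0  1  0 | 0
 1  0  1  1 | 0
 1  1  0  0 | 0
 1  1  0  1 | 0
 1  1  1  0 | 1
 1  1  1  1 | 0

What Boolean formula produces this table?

Collect the rows where H=1 — (0,1,0,0), (1,0,0,1), (1,1,1,0) — and write one minterm per row: ¬P·Q·¬R·¬S, P·¬Q·¬R·S, P·Q·R·¬S. Their union (logical OR) reproduces the table exactly.

H(P, Q, R, S) = ((((~P & Q) & ~R) & ~S) | (((P & ~Q) & ~R) & S)) | (((P & Q) & R) & ~S)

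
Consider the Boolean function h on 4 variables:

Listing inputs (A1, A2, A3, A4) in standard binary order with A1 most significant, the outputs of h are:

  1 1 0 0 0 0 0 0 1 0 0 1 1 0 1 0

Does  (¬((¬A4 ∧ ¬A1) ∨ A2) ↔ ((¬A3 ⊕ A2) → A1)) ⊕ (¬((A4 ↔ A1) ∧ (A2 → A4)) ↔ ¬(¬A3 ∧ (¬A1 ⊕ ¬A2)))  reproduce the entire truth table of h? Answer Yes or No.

Evaluate (¬((¬A4 ∧ ¬A1) ∨ A2) ↔ ((¬A3 ⊕ A2) → A1)) ⊕ (¬((A4 ↔ A1) ∧ (A2 → A4)) ↔ ¬(¬A3 ∧ (¬A1 ⊕ ¬A2))) on each row and compare to h:
  A1=0, A2=0, A3=0, A4=0: formula gives 1, h = 1 ✓
  A1=0, A2=0, A3=0, A4=1: formula gives 1, h = 1 ✓
  A1=0, A2=0, A3=1, A4=0: formula gives 0, h = 0 ✓
  A1=0, A2=0, A3=1, A4=1: formula gives 0, h = 0 ✓
  …and likewise for the remaining 12 rows.
No disagreement on any input; they are logically equivalent.

Yes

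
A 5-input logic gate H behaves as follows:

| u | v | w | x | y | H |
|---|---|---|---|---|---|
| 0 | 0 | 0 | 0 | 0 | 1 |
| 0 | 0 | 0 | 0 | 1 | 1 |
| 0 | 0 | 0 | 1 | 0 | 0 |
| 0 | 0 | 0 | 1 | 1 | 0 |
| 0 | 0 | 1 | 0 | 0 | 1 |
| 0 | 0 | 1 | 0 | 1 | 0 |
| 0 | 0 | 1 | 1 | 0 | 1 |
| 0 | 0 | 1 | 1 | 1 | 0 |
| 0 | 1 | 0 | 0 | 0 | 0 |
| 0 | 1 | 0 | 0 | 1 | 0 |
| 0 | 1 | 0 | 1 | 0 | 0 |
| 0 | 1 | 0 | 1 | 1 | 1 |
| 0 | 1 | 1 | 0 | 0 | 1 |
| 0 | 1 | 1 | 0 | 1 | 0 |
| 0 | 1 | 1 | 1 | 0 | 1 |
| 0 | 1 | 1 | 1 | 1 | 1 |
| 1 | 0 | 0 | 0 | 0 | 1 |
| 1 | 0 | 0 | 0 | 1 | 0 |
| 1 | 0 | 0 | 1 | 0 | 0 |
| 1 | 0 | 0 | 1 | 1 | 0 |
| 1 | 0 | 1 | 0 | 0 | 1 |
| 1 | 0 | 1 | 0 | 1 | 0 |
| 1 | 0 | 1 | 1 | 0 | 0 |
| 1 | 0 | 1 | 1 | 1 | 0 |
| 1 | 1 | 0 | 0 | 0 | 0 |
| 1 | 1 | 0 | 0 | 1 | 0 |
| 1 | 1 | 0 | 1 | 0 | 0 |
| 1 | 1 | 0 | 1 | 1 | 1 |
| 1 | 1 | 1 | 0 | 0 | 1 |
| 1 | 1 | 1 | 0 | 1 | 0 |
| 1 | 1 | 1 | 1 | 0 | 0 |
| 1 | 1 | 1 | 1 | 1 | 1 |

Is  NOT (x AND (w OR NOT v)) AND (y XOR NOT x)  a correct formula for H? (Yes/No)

No

Evaluate NOT (x AND (w OR NOT v)) AND (y XOR NOT x) on each row and compare to H:
  u=0, v=0, w=0, x=0, y=0: formula gives 1, H = 1 ✓
  u=0, v=0, w=0, x=0, y=1: formula gives 0, but H = 1 ✗
Row (0,0,0,0,1) is a counterexample, so the formula is not equivalent to H.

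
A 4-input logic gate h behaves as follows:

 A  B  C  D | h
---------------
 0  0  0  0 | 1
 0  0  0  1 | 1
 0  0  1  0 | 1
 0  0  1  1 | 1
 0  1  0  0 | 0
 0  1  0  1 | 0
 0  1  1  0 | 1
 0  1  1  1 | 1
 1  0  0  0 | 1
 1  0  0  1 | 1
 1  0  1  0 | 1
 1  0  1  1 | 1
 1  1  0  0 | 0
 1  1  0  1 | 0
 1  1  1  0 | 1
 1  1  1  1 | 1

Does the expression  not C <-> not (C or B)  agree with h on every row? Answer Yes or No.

Evaluate not C <-> not (C or B) on each row and compare to h:
  A=0, B=0, C=0, D=0: formula gives 1, h = 1 ✓
  A=0, B=0, C=0, D=1: formula gives 1, h = 1 ✓
  A=0, B=0, C=1, D=0: formula gives 1, h = 1 ✓
  A=0, B=0, C=1, D=1: formula gives 1, h = 1 ✓
  … (the remaining 12 rows also agree.)
All 16 rows match — the expression computes h exactly.

Yes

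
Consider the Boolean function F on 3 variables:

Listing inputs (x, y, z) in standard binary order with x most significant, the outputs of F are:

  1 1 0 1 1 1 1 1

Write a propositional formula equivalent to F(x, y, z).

Only row (0,1,0) gives 0. So F is 1 everywhere except there — the complement of the minterm ¬x·y·¬z.

F(x, y, z) = ((x' · y) · z')'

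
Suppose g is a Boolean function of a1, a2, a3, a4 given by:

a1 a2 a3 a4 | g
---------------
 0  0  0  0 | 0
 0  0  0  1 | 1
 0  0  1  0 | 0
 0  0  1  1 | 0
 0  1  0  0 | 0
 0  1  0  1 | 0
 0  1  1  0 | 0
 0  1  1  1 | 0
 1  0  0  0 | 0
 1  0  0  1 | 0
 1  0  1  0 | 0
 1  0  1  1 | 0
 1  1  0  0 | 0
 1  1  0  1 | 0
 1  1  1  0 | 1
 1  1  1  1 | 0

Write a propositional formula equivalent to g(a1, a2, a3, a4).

The 1-rows are (0,0,0,1), (1,1,1,0). Each contributes one minterm — ¬a1·¬a2·¬a3·a4; a1·a2·a3·¬a4 — and their disjunction is a sum-of-products form of g.

g(a1, a2, a3, a4) = (((not a1 and not a2) and not a3) and a4) or (((a1 and a2) and a3) and not a4)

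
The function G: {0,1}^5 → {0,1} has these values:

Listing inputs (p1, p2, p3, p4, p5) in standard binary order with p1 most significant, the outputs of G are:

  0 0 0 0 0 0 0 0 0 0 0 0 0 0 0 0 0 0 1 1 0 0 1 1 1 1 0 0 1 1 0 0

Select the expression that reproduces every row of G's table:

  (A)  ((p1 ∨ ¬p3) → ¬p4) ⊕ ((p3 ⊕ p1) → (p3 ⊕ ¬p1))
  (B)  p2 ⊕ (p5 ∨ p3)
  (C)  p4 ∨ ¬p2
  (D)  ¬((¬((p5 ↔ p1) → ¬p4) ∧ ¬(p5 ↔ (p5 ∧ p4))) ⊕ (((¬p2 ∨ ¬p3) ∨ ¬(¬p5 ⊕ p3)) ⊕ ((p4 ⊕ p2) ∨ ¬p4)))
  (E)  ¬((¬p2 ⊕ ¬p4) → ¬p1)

E

(A) disagrees with G on (0,0,0,1,0) (formula → 1, table → 0); rule it out.
(B) disagrees with G on (0,0,0,0,1) (formula → 1, table → 0); rule it out.
(C) disagrees with G on (0,0,0,0,0) (formula → 1, table → 0); rule it out.
(D) disagrees with G on (0,0,0,0,0) (formula → 1, table → 0); rule it out.
(E) is the remaining candidate, and it agrees with G on all 32 inputs.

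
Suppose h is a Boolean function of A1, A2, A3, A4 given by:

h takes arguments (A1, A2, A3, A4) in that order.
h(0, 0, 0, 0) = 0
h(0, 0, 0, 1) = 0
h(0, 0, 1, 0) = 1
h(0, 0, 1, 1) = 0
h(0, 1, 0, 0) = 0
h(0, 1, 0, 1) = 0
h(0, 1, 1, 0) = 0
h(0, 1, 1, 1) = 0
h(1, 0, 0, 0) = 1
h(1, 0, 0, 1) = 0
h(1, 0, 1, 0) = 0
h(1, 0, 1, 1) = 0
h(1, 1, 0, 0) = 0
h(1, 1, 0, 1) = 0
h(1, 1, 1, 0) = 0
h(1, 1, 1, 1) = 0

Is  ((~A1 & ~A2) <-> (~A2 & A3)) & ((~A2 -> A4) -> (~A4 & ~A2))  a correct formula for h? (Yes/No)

Check the formula against h row by row:
  A1=0, A2=0, A3=0, A4=0: formula gives 0, h = 0 ✓
  A1=0, A2=0, A3=0, A4=1: formula gives 0, h = 0 ✓
  A1=0, A2=0, A3=1, A4=0: formula gives 1, h = 1 ✓
  A1=0, A2=0, A3=1, A4=1: formula gives 0, h = 0 ✓
  … (the remaining 12 rows also agree.)
All 16 rows match — the expression computes h exactly.

Yes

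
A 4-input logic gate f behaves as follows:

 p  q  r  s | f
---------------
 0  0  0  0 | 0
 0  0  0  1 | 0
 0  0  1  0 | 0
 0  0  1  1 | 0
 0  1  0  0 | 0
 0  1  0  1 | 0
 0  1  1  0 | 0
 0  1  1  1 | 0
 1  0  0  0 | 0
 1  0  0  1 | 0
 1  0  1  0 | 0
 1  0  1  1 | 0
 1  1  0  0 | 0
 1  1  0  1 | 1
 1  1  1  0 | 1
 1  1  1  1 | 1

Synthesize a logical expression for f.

Collect the rows where f=1 — (1,1,0,1), (1,1,1,0), (1,1,1,1) — and write one minterm per row: p·q·¬r·s, p·q·r·¬s, p·q·r·s. Their union (logical OR) reproduces the table exactly.

f(p, q, r, s) = ((((p and q) and not r) and s) or (((p and q) and r) and not s)) or (((p and q) and r) and s)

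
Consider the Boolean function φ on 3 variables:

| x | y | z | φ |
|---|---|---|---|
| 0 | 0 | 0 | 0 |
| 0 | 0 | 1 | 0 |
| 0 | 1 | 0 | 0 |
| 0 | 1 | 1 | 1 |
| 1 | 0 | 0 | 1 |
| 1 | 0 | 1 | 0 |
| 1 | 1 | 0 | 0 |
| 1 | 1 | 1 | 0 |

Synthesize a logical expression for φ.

φ(x, y, z) = ((not x and y) and z) or ((x and not y) and not z)

φ=1 on 2 inputs: (0,1,1), (1,0,0). Reading each as a conjunction of literals (¬x·y·z, x·¬y·¬z) and taking the OR gives the canonical DNF.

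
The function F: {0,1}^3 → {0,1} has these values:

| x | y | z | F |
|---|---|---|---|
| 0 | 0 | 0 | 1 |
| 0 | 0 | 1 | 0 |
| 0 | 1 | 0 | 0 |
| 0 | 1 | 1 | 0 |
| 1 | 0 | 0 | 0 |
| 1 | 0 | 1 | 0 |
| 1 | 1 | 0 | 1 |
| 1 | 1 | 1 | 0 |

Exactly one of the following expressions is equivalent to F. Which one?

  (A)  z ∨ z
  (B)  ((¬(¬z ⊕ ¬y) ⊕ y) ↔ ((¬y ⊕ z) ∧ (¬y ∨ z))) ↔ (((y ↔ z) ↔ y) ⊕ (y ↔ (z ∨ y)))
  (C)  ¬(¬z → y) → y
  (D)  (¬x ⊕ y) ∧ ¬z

(A): at (0,0,0) it gives 0, but F = 1 — eliminated.
(B): at (0,0,1) it gives 1, but F = 0 — eliminated.
(C): at (0,0,0) it gives 0, but F = 1 — eliminated.
That leaves (D). Evaluating it on every row reproduces the table of F exactly.

D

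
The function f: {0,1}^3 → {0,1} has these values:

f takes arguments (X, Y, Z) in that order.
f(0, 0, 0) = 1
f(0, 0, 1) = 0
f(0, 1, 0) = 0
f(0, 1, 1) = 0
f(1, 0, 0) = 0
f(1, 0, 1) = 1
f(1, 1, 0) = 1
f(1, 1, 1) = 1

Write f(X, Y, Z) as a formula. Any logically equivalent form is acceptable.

f(X, Y, Z) = ((((¬X ∧ ¬Y) ∧ ¬Z) ∨ ((X ∧ ¬Y) ∧ Z)) ∨ ((X ∧ Y) ∧ ¬Z)) ∨ ((X ∧ Y) ∧ Z)

f=1 on 4 inputs: (0,0,0), (1,0,1), (1,1,0), (1,1,1). Reading each as a conjunction of literals (¬X·¬Y·¬Z, X·¬Y·Z, X·Y·¬Z, X·Y·Z) and taking the OR gives the canonical DNF.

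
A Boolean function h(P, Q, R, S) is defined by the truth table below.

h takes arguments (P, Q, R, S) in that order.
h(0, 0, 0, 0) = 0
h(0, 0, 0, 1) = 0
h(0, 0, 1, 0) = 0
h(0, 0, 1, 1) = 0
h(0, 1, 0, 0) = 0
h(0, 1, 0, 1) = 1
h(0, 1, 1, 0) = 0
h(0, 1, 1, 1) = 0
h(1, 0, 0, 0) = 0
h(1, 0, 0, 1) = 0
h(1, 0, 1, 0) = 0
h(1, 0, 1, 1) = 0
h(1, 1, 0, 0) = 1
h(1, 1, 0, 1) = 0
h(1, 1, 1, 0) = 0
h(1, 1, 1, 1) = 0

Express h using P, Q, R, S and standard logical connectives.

h(P, Q, R, S) = (((¬P ∧ Q) ∧ ¬R) ∧ S) ∨ (((P ∧ Q) ∧ ¬R) ∧ ¬S)

h=1 on 2 inputs: (0,1,0,1), (1,1,0,0). Reading each as a conjunction of literals (¬P·Q·¬R·S, P·Q·¬R·¬S) and taking the OR gives the canonical DNF.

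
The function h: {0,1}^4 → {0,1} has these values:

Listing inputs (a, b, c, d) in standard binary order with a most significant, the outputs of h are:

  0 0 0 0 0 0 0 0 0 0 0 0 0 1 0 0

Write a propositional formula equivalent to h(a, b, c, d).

h(a, b, c, d) = ((a · b) · c') · d

Only row (1,1,0,1) gives 1. That row's minterm a·b·¬c·d is h directly.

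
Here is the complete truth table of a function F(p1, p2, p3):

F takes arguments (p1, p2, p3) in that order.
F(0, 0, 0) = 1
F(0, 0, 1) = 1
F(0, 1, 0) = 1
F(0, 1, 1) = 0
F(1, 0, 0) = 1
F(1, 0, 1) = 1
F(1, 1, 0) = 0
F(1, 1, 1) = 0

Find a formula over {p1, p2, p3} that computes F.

There are just 3 zero rows: (0,1,1), (1,1,0), (1,1,1). Their minterms are ¬p1·p2·p3, p1·p2·¬p3, p1·p2·p3; the OR of those covers precisely the 0-outputs, and negating it yields F.

F(p1, p2, p3) = not ((((not p1 and p2) and p3) or ((p1 and p2) and not p3)) or ((p1 and p2) and p3))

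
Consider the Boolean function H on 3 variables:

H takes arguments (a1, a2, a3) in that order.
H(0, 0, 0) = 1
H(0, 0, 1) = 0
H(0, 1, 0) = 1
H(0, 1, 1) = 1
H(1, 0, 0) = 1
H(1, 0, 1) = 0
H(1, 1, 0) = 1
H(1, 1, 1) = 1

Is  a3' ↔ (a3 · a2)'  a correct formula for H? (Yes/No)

Test each input against both H and the formula:
  a1=0, a2=0, a3=0: formula gives 1, H = 1 ✓
  a1=0, a2=0, a3=1: formula gives 0, H = 0 ✓
  a1=0, a2=1, a3=0: formula gives 1, H = 1 ✓
  a1=0, a2=1, a3=1: formula gives 1, H = 1 ✓
  a1=1, a2=0, a3=0: formula gives 1, H = 1 ✓
  … (the remaining 3 rows also agree.)
All 8 rows match — the expression computes H exactly.

Yes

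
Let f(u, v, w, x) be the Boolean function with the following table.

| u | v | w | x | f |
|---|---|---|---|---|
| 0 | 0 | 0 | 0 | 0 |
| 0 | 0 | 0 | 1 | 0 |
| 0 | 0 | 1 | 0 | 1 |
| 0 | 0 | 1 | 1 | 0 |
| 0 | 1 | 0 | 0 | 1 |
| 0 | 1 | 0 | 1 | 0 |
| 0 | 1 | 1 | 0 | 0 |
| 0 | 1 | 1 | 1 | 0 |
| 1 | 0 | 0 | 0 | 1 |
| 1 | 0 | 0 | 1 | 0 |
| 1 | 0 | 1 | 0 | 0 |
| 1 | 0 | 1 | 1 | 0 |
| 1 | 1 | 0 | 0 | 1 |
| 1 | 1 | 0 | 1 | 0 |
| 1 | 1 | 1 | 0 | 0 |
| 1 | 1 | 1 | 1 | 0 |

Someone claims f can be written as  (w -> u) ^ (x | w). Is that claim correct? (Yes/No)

Check the formula against f row by row:
  u=0, v=0, w=0, x=0: formula gives 1, but f = 0 ✗
Row (0,0,0,0) is a counterexample, so the formula is not equivalent to f.

No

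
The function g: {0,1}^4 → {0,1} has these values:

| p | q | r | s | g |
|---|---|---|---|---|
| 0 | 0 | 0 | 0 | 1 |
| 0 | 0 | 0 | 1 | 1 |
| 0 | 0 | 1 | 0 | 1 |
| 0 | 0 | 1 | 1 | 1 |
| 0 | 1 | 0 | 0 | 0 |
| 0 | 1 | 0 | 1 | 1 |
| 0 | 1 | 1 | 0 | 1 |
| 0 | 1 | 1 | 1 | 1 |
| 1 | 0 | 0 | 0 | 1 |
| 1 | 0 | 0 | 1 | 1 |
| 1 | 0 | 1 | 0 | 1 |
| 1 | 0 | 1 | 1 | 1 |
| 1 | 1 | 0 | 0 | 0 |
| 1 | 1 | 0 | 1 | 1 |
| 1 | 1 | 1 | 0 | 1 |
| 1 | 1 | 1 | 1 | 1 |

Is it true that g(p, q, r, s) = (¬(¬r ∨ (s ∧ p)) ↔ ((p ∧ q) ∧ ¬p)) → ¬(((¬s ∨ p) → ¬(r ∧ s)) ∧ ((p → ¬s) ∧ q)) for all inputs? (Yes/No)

Evaluate (¬(¬r ∨ (s ∧ p)) ↔ ((p ∧ q) ∧ ¬p)) → ¬(((¬s ∨ p) → ¬(r ∧ s)) ∧ ((p → ¬s) ∧ q)) on each row and compare to g:
  p=0, q=0, r=0, s=0: formula gives 1, g = 1 ✓
  p=0, q=0, r=0, s=1: formula gives 1, g = 1 ✓
  p=0, q=0, r=1, s=0: formula gives 1, g = 1 ✓
  p=0, q=0, r=1, s=1: formula gives 1, g = 1 ✓
  …
  p=0, q=1, r=0, s=1: formula gives 0, but g = 1 ✗
Row (0,1,0,1) is a counterexample, so the formula is not equivalent to g.

No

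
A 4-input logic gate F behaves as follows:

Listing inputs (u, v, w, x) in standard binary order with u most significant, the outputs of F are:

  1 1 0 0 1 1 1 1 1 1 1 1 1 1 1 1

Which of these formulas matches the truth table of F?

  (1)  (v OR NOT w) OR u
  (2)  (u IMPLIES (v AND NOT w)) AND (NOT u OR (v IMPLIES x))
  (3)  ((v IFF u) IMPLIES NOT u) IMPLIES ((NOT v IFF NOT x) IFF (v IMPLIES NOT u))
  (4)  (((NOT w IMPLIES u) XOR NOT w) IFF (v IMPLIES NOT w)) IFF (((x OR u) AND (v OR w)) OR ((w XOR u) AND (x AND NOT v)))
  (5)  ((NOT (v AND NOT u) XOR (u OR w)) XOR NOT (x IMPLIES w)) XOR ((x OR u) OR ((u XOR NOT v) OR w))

(2) disagrees with F on (0,0,1,0) (formula → 1, table → 0); rule it out.
(3) disagrees with F on (0,0,0,1) (formula → 0, table → 1); rule it out.
(4) disagrees with F on (0,0,0,0) (formula → 0, table → 1); rule it out.
(5) disagrees with F on (0,0,0,0) (formula → 0, table → 1); rule it out.
That leaves (1). Evaluating it on every row reproduces the table of F exactly.

1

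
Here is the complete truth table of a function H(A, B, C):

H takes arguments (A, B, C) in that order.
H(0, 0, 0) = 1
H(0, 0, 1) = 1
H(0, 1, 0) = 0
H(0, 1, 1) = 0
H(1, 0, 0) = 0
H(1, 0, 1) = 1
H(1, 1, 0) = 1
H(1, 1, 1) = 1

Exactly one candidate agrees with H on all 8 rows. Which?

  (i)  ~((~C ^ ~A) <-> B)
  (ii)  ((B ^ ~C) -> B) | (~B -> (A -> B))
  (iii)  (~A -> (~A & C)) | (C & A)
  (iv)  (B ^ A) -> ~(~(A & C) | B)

(i): at (0,0,0) it gives 0, but H = 1 — eliminated.
(ii): at (0,1,0) it gives 1, but H = 0 — eliminated.
(iii): at (0,0,0) it gives 0, but H = 1 — eliminated.
Only (iv) survives; checking it on all 8 rows confirms it matches H.

iv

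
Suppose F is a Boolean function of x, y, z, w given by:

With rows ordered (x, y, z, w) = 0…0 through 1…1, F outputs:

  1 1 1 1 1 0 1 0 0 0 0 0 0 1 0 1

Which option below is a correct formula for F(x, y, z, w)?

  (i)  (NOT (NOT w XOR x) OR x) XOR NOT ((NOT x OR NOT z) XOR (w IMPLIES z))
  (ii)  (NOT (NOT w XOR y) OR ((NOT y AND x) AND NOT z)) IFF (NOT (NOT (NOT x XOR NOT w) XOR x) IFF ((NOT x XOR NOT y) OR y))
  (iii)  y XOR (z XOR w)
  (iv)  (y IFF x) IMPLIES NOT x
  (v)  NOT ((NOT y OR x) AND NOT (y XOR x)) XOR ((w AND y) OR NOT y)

(i) disagrees with F on (0,0,1,1) (formula → 0, table → 1); rule it out.
(ii) disagrees with F on (0,0,0,0) (formula → 0, table → 1); rule it out.
(iii) disagrees with F on (0,0,0,0) (formula → 0, table → 1); rule it out.
(iv) disagrees with F on (0,1,0,1) (formula → 1, table → 0); rule it out.
(v) is the remaining candidate, and it agrees with F on all 16 inputs.

v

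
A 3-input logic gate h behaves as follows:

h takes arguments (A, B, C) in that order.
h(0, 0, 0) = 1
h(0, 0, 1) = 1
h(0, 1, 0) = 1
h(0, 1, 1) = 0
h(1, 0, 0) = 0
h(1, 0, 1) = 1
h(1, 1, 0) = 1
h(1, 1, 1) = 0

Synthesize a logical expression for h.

h(A, B, C) = ~((((~A & B) & C) | ((A & ~B) & ~C)) | ((A & B) & C))

h is 0 on only 3 rows — (0,1,1), (1,0,0), (1,1,1). Writing each as a minterm (¬A·B·C, A·¬B·¬C, A·B·C) and OR-ing them characterizes exactly where h=0, so h is the negation of that disjunction.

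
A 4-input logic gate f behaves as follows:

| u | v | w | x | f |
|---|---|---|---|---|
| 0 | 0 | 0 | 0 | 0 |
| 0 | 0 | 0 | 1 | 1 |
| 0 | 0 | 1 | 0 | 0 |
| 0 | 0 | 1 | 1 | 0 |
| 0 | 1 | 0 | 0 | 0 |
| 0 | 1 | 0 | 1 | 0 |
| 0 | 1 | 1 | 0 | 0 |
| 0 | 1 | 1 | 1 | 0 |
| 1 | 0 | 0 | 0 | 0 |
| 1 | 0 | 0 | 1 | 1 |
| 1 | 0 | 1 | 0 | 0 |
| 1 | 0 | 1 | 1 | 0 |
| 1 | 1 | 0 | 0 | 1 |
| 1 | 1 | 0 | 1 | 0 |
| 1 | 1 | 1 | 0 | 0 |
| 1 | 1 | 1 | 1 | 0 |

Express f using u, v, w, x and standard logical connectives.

f(u, v, w, x) = ((((~u & ~v) & ~w) & x) | (((u & ~v) & ~w) & x)) | (((u & v) & ~w) & ~x)

Collect the rows where f=1 — (0,0,0,1), (1,0,0,1), (1,1,0,0) — and write one minterm per row: ¬u·¬v·¬w·x, u·¬v·¬w·x, u·v·¬w·¬x. Their union (logical OR) reproduces the table exactly.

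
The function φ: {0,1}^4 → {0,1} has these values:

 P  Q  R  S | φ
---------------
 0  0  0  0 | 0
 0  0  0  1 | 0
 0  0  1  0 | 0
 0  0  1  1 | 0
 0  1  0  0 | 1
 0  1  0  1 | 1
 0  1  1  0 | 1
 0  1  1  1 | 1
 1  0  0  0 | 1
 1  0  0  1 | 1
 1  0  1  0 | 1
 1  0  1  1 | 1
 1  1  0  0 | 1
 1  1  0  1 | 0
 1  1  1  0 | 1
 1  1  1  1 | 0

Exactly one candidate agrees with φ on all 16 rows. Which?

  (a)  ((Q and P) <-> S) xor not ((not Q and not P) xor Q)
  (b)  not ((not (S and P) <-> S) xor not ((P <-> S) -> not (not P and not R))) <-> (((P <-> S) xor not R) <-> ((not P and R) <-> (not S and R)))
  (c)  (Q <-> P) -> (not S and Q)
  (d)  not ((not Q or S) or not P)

c

(a) fails at (0,0,0,0): the formula yields 1, φ is 0.
(b) fails at (0,0,0,0): the formula yields 1, φ is 0.
(d) fails at (0,1,0,0): the formula yields 0, φ is 1.
Only (c) survives; checking it on all 16 rows confirms it matches φ.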